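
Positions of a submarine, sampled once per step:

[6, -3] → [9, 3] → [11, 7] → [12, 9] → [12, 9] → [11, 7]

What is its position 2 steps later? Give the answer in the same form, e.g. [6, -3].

First differences are [+3, +6], [+2, +4], [+1, +2], [+0, +0], [-1, -2]; their common second difference is [-1, -2] (constant acceleration).
step 6: [11, 7] + [-2, -4] → [9, 3]
step 7: [9, 3] + [-3, -6] → [6, -3]

[6, -3]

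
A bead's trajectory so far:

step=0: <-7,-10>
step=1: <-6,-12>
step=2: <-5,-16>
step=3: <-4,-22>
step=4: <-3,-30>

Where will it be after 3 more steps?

<0,-66>

Taking differences between consecutive positions: <+1,-2>, <+1,-4>, <+1,-6>, <+1,-8>. These grow by <+0,-2> each step.
step 5: <-3,-30> + <+1,-10> → <-2,-40>
step 6: <-2,-40> + <+1,-12> → <-1,-52>
step 7: <-1,-52> + <+1,-14> → <0,-66>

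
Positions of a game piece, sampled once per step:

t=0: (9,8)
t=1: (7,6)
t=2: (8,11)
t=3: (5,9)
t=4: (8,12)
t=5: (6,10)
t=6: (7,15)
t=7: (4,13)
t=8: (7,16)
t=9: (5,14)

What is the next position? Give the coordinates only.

(6,19)

Differencing gives (-2,-2), (+1,+5), (-3,-2), (+3,+3), (-2,-2), (+1,+5), (-3,-2), (+3,+3), (-2,-2). This is the pattern (-2,-2), (+1,+5), (-3,-2), (+3,+3) repeated.
step 10: apply (+1,+5) → (6,19)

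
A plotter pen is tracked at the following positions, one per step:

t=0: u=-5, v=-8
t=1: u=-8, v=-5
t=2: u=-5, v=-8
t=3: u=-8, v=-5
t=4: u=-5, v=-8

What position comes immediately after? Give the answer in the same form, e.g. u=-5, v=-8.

u=-8, v=-5

The jumps are (-3,+3), (+3,-3), (-3,+3), (+3,-3) — a geometric progression with ratio -1.
step 5: u=-5, v=-8 + (-3,+3) → u=-8, v=-5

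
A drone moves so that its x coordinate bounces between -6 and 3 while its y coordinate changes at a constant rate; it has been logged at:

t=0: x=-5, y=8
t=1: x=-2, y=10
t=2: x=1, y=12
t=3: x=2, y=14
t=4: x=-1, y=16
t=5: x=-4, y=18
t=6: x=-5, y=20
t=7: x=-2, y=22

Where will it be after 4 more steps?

x=-4, y=30

The x coordinate reflects between -6 and 3, moving 3 per step.
  step 8: -2 → 1
  step 9: 1 → 2
  step 10: 2 → -1
  step 11: -1 → -4
The y coordinate changes by +2 each step: at step 11 it is 30.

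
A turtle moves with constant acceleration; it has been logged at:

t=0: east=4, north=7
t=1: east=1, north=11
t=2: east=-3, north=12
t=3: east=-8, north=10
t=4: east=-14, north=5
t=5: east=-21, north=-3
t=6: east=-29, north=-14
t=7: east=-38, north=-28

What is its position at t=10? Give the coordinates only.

First differences are (-3, +4), (-4, +1), (-5, -2), (-6, -5), (-7, -8), (-8, -11), (-9, -14); their common second difference is (-1, -3) (constant acceleration).
step 8: east=-38, north=-28 + (-10, -17) → east=-48, north=-45
step 9: east=-48, north=-45 + (-11, -20) → east=-59, north=-65
step 10: east=-59, north=-65 + (-12, -23) → east=-71, north=-88

east=-71, north=-88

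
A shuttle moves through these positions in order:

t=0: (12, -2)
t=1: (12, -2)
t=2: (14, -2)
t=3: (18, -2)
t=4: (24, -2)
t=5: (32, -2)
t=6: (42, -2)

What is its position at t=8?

(68, -2)

First differences are (+0, +0), (+2, +0), (+4, +0), (+6, +0), (+8, +0), (+10, +0); their common second difference is (+2, +0) (constant acceleration).
step 7: (42, -2) + (+12, +0) → (54, -2)
step 8: (54, -2) + (+14, +0) → (68, -2)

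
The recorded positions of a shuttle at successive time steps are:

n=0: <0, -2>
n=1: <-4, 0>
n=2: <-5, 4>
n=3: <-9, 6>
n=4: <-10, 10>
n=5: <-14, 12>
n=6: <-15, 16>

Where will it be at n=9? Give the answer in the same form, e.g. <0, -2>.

<-24, 24>

The moves between consecutive positions are <-4, +2>, <-1, +4>, <-4, +2>, <-1, +4>, <-4, +2>, <-1, +4>; they repeat the 2-cycle [<-4, +2>, <-1, +4>].
step 7: apply <-4, +2> → <-19, 18>
step 8: apply <-1, +4> → <-20, 22>
step 9: apply <-4, +2> → <-24, 24>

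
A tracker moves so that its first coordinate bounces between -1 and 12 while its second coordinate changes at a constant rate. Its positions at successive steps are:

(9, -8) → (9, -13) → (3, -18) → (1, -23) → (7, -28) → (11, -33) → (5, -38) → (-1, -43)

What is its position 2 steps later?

(11, -53)

The first coordinate travels 6 per step and bounces off the walls at -1 and 12.
  step 8: -1 → 5
  step 9: 5 → 11
The second coordinate changes by -5 each step: at step 9 it is -53.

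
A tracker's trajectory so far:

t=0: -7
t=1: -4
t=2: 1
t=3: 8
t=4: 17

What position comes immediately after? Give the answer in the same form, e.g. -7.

28

Successive displacements: +3, +5, +7, +9 — each changes by +2.
step 5: 17 + 11 → 28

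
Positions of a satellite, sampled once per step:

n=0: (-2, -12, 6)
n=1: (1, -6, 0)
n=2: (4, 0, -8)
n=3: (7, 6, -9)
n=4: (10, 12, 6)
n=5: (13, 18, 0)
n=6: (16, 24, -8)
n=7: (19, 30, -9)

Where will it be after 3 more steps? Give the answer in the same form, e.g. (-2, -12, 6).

The first coordinate changes by +3 each step, so at step 10 it is -2 + 10·(3) = 28.
The second coordinate changes by +6 each step, so at step 10 it is -12 + 10·(6) = 48.
The third coordinate repeats the cycle [6, 0, -8, -9] with period 4; step 10 mod 4 = 2, giving -8.

(28, 48, -8)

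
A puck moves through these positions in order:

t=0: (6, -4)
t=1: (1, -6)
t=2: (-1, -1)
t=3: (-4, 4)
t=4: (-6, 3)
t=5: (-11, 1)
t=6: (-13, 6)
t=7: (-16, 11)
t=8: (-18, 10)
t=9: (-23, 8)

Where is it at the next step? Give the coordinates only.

(-25, 13)

The moves between consecutive positions are (-5, -2), (-2, +5), (-3, +5), (-2, -1), (-5, -2), (-2, +5), (-3, +5), (-2, -1), (-5, -2); they repeat the 4-cycle [(-5, -2), (-2, +5), (-3, +5), (-2, -1)].
step 10: apply (-2, +5) → (-25, 13)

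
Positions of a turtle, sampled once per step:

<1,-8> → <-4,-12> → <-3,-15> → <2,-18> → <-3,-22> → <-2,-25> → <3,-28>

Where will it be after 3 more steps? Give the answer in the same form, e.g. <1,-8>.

<4,-38>

Step-to-step displacements: <-5,-4>, <+1,-3>, <+5,-3>, <-5,-4>, <+1,-3>, <+5,-3> — a repeating cycle of length 3.
step 7: apply <-5,-4> → <-2,-32>
step 8: apply <+1,-3> → <-1,-35>
step 9: apply <+5,-3> → <4,-38>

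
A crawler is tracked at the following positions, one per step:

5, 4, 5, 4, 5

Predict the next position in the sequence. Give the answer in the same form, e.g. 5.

4

Consecutive displacements -1, +1, -1, +1 scale by a factor of -1 each step.
step 5: 5 − 1 → 4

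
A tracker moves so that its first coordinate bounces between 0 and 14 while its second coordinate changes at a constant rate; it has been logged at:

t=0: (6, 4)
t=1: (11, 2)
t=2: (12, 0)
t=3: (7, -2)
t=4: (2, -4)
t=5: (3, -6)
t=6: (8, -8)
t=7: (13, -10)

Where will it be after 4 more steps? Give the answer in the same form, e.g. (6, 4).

(5, -18)

The first coordinate travels 5 per step and bounces off the walls at 0 and 14.
  step 8: 13 → 10
  step 9: 10 → 5
  step 10: 5 → 0
  step 11: 0 → 5
The second coordinate changes by -2 each step: at step 11 it is -18.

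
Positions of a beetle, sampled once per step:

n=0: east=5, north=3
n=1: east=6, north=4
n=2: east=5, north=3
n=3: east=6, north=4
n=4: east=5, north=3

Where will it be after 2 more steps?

east=5, north=3

The jumps are (+1, +1), (-1, -1), (+1, +1), (-1, -1) — a geometric progression with ratio -1.
step 5: east=5, north=3 + (+1, +1) → east=6, north=4
step 6: east=6, north=4 + (-1, -1) → east=5, north=3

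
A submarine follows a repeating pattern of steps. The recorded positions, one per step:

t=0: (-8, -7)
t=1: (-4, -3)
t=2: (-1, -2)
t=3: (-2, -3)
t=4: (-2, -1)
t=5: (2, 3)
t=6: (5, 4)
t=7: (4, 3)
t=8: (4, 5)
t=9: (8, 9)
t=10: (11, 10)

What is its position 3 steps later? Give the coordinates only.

(14, 15)

The moves between consecutive positions are (+4, +4), (+3, +1), (-1, -1), (+0, +2), (+4, +4), (+3, +1), (-1, -1), (+0, +2), (+4, +4), (+3, +1); they repeat the 4-cycle [(+4, +4), (+3, +1), (-1, -1), (+0, +2)].
step 11: apply (-1, -1) → (10, 9)
step 12: apply (+0, +2) → (10, 11)
step 13: apply (+4, +4) → (14, 15)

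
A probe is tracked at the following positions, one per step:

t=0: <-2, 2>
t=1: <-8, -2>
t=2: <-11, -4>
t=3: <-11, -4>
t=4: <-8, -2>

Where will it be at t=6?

<7, 8>

Taking differences between consecutive positions: <-6, -4>, <-3, -2>, <+0, +0>, <+3, +2>. These grow by <+3, +2> each step.
step 5: <-8, -2> + <+6, +4> → <-2, 2>
step 6: <-2, 2> + <+9, +6> → <7, 8>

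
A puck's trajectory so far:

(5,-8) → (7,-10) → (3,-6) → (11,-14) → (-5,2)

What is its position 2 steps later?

The jumps are (+2,-2), (-4,+4), (+8,-8), (-16,+16) — a geometric progression with ratio -2.
step 5: (-5,2) + (+32,-32) → (27,-30)
step 6: (27,-30) + (-64,+64) → (-37,34)

(-37,34)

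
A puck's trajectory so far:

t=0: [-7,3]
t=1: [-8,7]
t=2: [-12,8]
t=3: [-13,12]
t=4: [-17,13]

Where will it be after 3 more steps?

[-23,22]

Differencing gives [-1,+4], [-4,+1], [-1,+4], [-4,+1]. This is the pattern [-1,+4], [-4,+1] repeated.
step 5: apply [-1,+4] → [-18,17]
step 6: apply [-4,+1] → [-22,18]
step 7: apply [-1,+4] → [-23,22]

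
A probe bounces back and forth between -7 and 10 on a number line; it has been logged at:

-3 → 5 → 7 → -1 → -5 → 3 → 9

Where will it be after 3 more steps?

The value reflects between -7 and 10, moving 8 per step.
  step 7: 9 → 1
  step 8: 1 → -7
  step 9: -7 → 1

1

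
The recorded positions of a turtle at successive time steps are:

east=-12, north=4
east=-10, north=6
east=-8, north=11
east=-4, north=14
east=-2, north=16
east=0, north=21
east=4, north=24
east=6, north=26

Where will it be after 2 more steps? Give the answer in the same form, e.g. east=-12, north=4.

east=12, north=34

Differencing gives (+2,+2), (+2,+5), (+4,+3), (+2,+2), (+2,+5), (+4,+3), (+2,+2). This is the pattern (+2,+2), (+2,+5), (+4,+3) repeated.
step 8: apply (+2,+5) → east=8, north=31
step 9: apply (+4,+3) → east=12, north=34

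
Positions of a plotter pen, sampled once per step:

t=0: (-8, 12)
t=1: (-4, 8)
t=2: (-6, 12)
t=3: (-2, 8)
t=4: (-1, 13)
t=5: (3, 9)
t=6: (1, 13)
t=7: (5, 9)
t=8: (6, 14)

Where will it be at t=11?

(12, 10)

Differencing gives (+4, -4), (-2, +4), (+4, -4), (+1, +5), (+4, -4), (-2, +4), (+4, -4), (+1, +5). This is the pattern (+4, -4), (-2, +4), (+4, -4), (+1, +5) repeated.
step 9: apply (+4, -4) → (10, 10)
step 10: apply (-2, +4) → (8, 14)
step 11: apply (+4, -4) → (12, 10)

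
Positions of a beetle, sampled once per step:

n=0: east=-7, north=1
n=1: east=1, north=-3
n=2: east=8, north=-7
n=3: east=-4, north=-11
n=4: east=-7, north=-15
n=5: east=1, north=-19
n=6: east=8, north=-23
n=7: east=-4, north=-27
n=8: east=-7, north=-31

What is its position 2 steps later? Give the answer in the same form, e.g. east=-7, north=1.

The east coordinate repeats the cycle [-7, 1, 8, -4] with period 4; step 10 mod 4 = 2, giving 8.
The north coordinate changes by -4 each step, so at step 10 it is 1 + 10·(-4) = -39.

east=8, north=-39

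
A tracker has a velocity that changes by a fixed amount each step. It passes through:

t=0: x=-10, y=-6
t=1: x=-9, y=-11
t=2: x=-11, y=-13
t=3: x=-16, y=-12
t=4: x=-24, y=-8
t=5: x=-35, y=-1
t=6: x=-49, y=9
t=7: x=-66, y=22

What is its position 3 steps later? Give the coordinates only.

x=-135, y=79

First differences are (+1, -5), (-2, -2), (-5, +1), (-8, +4), (-11, +7), (-14, +10), (-17, +13); their common second difference is (-3, +3) (constant acceleration).
step 8: x=-66, y=22 + (-20, +16) → x=-86, y=38
step 9: x=-86, y=38 + (-23, +19) → x=-109, y=57
step 10: x=-109, y=57 + (-26, +22) → x=-135, y=79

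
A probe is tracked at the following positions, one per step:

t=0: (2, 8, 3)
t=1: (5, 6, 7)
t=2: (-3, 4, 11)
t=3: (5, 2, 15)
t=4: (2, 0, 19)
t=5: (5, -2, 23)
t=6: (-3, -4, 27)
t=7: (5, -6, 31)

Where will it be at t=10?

The first coordinate repeats the cycle [2, 5, -3, 5] with period 4; step 10 mod 4 = 2, giving -3.
The second coordinate changes by -2 each step, so at step 10 it is 8 + 10·(-2) = -12.
The third coordinate changes by +4 each step, so at step 10 it is 3 + 10·(4) = 43.

(-3, -12, 43)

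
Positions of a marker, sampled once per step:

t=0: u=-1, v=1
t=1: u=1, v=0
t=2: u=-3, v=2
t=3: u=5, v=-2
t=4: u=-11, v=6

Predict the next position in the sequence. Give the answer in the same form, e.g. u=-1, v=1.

u=21, v=-10

The jumps are (+2, -1), (-4, +2), (+8, -4), (-16, +8) — a geometric progression with ratio -2.
step 5: u=-11, v=6 + (+32, -16) → u=21, v=-10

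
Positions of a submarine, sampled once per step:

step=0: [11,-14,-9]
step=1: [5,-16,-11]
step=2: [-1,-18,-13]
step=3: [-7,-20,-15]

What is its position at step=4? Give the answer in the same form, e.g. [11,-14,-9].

[-13,-22,-17]

Each step adds [-6,-2,-2] to the position.
step 4: [-7,-20,-15] + [-6,-2,-2] → [-13,-22,-17]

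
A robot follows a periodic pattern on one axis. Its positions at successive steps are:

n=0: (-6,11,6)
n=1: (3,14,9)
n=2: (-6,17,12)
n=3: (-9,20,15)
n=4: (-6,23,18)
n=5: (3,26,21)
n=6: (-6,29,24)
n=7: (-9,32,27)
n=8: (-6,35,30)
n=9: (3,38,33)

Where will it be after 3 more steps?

The first coordinate repeats the cycle [-6, 3, -6, -9] with period 4; step 12 mod 4 = 0, giving -6.
The second coordinate changes by +3 each step, so at step 12 it is 11 + 12·(3) = 47.
The third coordinate changes by +3 each step, so at step 12 it is 6 + 12·(3) = 42.

(-6,47,42)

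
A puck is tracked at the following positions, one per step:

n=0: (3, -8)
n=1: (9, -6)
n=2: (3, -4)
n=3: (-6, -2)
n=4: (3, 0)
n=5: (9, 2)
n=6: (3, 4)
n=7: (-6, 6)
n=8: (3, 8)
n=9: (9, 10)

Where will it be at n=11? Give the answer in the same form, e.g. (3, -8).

(-6, 14)

First: cycles through 3, 9, 3, -6 every 4 steps. Step 11 lands at position 3 of the cycle → -6.
Second: linear, +2 per step → 14 at step 11.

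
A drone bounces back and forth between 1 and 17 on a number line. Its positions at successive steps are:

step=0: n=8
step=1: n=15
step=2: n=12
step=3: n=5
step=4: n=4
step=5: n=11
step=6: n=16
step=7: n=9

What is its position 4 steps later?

The value travels 7 per step and bounces off the walls at 1 and 17.
  step 8: 9 → 2
  step 9: 2 → 7
  step 10: 7 → 14
  step 11: 14 → 13

n=13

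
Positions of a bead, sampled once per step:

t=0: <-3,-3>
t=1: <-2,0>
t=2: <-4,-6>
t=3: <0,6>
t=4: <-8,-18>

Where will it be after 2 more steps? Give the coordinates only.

Consecutive displacements <+1,+3>, <-2,-6>, <+4,+12>, <-8,-24> scale by a factor of -2 each step.
step 5: <-8,-18> + <+16,+48> → <8,30>
step 6: <8,30> + <-32,-96> → <-24,-66>

<-24,-66>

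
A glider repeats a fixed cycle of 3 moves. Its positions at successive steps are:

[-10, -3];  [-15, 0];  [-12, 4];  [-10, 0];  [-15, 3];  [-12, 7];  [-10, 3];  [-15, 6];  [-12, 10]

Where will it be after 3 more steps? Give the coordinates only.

[-12, 13]

The moves between consecutive positions are [-5, +3], [+3, +4], [+2, -4], [-5, +3], [+3, +4], [+2, -4], [-5, +3], [+3, +4]; they repeat the 3-cycle [[-5, +3], [+3, +4], [+2, -4]].
step 9: apply [+2, -4] → [-10, 6]
step 10: apply [-5, +3] → [-15, 9]
step 11: apply [+3, +4] → [-12, 13]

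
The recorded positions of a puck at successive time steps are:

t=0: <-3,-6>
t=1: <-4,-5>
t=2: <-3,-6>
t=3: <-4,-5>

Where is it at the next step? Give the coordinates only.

<-3,-6>

The jumps are <-1,+1>, <+1,-1>, <-1,+1> — a geometric progression with ratio -1.
step 4: <-4,-5> + <+1,-1> → <-3,-6>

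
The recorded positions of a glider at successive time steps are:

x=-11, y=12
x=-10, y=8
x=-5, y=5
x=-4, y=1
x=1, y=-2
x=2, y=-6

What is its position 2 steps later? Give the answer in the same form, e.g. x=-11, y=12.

The moves between consecutive positions are (+1,-4), (+5,-3), (+1,-4), (+5,-3), (+1,-4); they repeat the 2-cycle [(+1,-4), (+5,-3)].
step 6: apply (+5,-3) → x=7, y=-9
step 7: apply (+1,-4) → x=8, y=-13

x=8, y=-13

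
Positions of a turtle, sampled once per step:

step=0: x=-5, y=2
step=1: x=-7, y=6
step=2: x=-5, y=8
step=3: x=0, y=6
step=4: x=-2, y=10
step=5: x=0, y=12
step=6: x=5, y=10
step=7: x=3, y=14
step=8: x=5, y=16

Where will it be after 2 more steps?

x=8, y=18

Step-to-step displacements: (-2, +4), (+2, +2), (+5, -2), (-2, +4), (+2, +2), (+5, -2), (-2, +4), (+2, +2) — a repeating cycle of length 3.
step 9: apply (+5, -2) → x=10, y=14
step 10: apply (-2, +4) → x=8, y=18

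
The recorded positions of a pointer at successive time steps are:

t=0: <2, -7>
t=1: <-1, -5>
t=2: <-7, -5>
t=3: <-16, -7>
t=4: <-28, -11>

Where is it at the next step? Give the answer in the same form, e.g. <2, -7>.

<-43, -17>

Successive displacements: <-3, +2>, <-6, +0>, <-9, -2>, <-12, -4> — each changes by <-3, -2>.
step 5: <-28, -11> + <-15, -6> → <-43, -17>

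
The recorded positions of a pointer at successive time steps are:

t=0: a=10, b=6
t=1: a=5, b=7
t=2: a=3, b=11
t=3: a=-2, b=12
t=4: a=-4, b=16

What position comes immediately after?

Step-to-step displacements: (-5,+1), (-2,+4), (-5,+1), (-2,+4) — a repeating cycle of length 2.
step 5: apply (-5,+1) → a=-9, b=17

a=-9, b=17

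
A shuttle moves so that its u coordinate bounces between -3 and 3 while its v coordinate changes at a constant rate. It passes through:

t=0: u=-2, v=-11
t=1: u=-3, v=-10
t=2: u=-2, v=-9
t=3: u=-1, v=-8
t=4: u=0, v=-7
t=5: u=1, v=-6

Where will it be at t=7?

u=3, v=-4

The u coordinate reflects between -3 and 3, moving 1 per step.
  step 6: 1 → 2
  step 7: 2 → 3
The v coordinate changes by +1 each step: at step 7 it is -4.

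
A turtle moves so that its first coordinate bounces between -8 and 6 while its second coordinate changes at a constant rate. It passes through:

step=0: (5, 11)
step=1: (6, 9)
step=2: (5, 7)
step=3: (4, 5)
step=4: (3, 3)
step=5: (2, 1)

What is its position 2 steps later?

The first coordinate reflects between -8 and 6, moving 1 per step.
  step 6: 2 → 1
  step 7: 1 → 0
The second coordinate changes by -2 each step: at step 7 it is -3.

(0, -3)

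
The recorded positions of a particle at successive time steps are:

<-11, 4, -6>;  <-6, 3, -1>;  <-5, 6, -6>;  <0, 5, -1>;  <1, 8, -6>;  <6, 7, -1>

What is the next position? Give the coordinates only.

<7, 10, -6>

Step-to-step displacements: <+5, -1, +5>, <+1, +3, -5>, <+5, -1, +5>, <+1, +3, -5>, <+5, -1, +5> — a repeating cycle of length 2.
step 6: apply <+1, +3, -5> → <7, 10, -6>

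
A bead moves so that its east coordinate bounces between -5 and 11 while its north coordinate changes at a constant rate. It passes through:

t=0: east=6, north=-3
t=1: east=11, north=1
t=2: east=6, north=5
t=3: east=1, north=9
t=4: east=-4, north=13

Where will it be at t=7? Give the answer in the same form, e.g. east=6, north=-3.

The east coordinate travels 5 per step and bounces off the walls at -5 and 11.
  step 5: -4 → -1
  step 6: -1 → 4
  step 7: 4 → 9
The north coordinate changes by +4 each step: at step 7 it is 25.

east=9, north=25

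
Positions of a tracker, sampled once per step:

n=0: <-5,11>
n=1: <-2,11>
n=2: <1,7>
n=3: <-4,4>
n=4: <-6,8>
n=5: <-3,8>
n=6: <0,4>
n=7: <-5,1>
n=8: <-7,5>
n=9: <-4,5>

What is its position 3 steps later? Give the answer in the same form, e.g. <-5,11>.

The moves between consecutive positions are <+3,+0>, <+3,-4>, <-5,-3>, <-2,+4>, <+3,+0>, <+3,-4>, <-5,-3>, <-2,+4>, <+3,+0>; they repeat the 4-cycle [<+3,+0>, <+3,-4>, <-5,-3>, <-2,+4>].
step 10: apply <+3,-4> → <-1,1>
step 11: apply <-5,-3> → <-6,-2>
step 12: apply <-2,+4> → <-8,2>

<-8,2>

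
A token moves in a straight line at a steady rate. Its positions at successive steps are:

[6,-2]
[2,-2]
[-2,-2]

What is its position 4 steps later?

Constant displacement of [-4,+0] per step.
step 3: [-2,-2] + [-4,+0] → [-6,-2]
step 4: [-6,-2] + [-4,+0] → [-10,-2]
step 5: [-10,-2] + [-4,+0] → [-14,-2]
step 6: [-14,-2] + [-4,+0] → [-18,-2]

[-18,-2]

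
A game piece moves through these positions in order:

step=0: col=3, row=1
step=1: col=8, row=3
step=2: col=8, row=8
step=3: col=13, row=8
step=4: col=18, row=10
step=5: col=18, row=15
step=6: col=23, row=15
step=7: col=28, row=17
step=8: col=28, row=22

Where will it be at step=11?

The moves between consecutive positions are (+5,+2), (+0,+5), (+5,+0), (+5,+2), (+0,+5), (+5,+0), (+5,+2), (+0,+5); they repeat the 3-cycle [(+5,+2), (+0,+5), (+5,+0)].
step 9: apply (+5,+0) → col=33, row=22
step 10: apply (+5,+2) → col=38, row=24
step 11: apply (+0,+5) → col=38, row=29

col=38, row=29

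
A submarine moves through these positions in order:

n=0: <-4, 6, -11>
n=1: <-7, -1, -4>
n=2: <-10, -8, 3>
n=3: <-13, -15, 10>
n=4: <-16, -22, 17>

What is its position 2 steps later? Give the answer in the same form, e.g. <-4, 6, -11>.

The position changes by <-3, -7, +7> every step.
step 5: <-16, -22, 17> + <-3, -7, +7> → <-19, -29, 24>
step 6: <-19, -29, 24> + <-3, -7, +7> → <-22, -36, 31>

<-22, -36, 31>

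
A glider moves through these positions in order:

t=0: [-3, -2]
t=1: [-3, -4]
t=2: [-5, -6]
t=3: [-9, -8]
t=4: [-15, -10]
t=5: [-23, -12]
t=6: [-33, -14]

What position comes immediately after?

Successive displacements: [+0, -2], [-2, -2], [-4, -2], [-6, -2], [-8, -2], [-10, -2] — each changes by [-2, +0].
step 7: [-33, -14] + [-12, -2] → [-45, -16]

[-45, -16]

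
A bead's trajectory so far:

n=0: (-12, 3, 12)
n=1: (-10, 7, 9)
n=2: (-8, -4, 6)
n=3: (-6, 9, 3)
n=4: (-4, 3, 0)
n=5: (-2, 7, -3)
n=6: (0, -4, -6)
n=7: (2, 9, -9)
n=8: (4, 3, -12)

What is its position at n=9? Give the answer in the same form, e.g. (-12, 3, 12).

(6, 7, -15)

The first coordinate changes by +2 each step, so at step 9 it is -12 + 9·(2) = 6.
The second coordinate repeats the cycle [3, 7, -4, 9] with period 4; step 9 mod 4 = 1, giving 7.
The third coordinate changes by -3 each step, so at step 9 it is 12 + 9·(-3) = -15.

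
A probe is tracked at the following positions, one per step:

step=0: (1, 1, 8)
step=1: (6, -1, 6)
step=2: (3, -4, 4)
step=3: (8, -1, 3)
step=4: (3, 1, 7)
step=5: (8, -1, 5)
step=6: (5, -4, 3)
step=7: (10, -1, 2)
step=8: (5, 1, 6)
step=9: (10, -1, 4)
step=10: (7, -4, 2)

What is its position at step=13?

Step-to-step displacements: (+5, -2, -2), (-3, -3, -2), (+5, +3, -1), (-5, +2, +4), (+5, -2, -2), (-3, -3, -2), (+5, +3, -1), (-5, +2, +4), (+5, -2, -2), (-3, -3, -2) — a repeating cycle of length 4.
step 11: apply (+5, +3, -1) → (12, -1, 1)
step 12: apply (-5, +2, +4) → (7, 1, 5)
step 13: apply (+5, -2, -2) → (12, -1, 3)

(12, -1, 3)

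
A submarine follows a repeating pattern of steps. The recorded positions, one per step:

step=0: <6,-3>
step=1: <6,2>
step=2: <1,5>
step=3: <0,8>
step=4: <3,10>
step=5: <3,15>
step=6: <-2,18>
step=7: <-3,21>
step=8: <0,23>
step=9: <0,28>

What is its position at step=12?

<-3,36>

The moves between consecutive positions are <+0,+5>, <-5,+3>, <-1,+3>, <+3,+2>, <+0,+5>, <-5,+3>, <-1,+3>, <+3,+2>, <+0,+5>; they repeat the 4-cycle [<+0,+5>, <-5,+3>, <-1,+3>, <+3,+2>].
step 10: apply <-5,+3> → <-5,31>
step 11: apply <-1,+3> → <-6,34>
step 12: apply <+3,+2> → <-3,36>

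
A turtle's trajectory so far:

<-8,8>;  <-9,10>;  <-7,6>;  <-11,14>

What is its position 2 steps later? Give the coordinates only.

The jumps are <-1,+2>, <+2,-4>, <-4,+8> — a geometric progression with ratio -2.
step 4: <-11,14> + <+8,-16> → <-3,-2>
step 5: <-3,-2> + <-16,+32> → <-19,30>

<-19,30>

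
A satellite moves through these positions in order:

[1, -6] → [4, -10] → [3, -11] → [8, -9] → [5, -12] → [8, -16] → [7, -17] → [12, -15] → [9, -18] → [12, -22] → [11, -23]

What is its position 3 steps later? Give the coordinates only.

Differencing gives [+3, -4], [-1, -1], [+5, +2], [-3, -3], [+3, -4], [-1, -1], [+5, +2], [-3, -3], [+3, -4], [-1, -1]. This is the pattern [+3, -4], [-1, -1], [+5, +2], [-3, -3] repeated.
step 11: apply [+5, +2] → [16, -21]
step 12: apply [-3, -3] → [13, -24]
step 13: apply [+3, -4] → [16, -28]

[16, -28]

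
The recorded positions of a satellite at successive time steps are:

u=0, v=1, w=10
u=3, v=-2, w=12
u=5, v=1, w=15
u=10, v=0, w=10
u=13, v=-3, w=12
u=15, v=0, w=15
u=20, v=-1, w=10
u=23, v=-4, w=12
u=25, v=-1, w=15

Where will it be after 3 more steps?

The moves between consecutive positions are (+3, -3, +2), (+2, +3, +3), (+5, -1, -5), (+3, -3, +2), (+2, +3, +3), (+5, -1, -5), (+3, -3, +2), (+2, +3, +3); they repeat the 3-cycle [(+3, -3, +2), (+2, +3, +3), (+5, -1, -5)].
step 9: apply (+5, -1, -5) → u=30, v=-2, w=10
step 10: apply (+3, -3, +2) → u=33, v=-5, w=12
step 11: apply (+2, +3, +3) → u=35, v=-2, w=15

u=35, v=-2, w=15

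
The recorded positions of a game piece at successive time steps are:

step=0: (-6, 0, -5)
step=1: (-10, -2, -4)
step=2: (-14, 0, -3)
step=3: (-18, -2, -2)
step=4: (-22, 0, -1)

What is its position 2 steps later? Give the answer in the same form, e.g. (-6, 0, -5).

The first coordinate changes by -4 each step, so at step 6 it is -6 + 6·(-4) = -30.
The second coordinate repeats the cycle [0, -2] with period 2; step 6 mod 2 = 0, giving 0.
The third coordinate changes by +1 each step, so at step 6 it is -5 + 6·(1) = 1.

(-30, 0, 1)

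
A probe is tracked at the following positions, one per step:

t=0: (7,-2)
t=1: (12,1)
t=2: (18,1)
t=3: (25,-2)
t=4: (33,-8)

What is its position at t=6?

First differences are (+5,+3), (+6,+0), (+7,-3), (+8,-6); their common second difference is (+1,-3) (constant acceleration).
step 5: (33,-8) + (+9,-9) → (42,-17)
step 6: (42,-17) + (+10,-12) → (52,-29)

(52,-29)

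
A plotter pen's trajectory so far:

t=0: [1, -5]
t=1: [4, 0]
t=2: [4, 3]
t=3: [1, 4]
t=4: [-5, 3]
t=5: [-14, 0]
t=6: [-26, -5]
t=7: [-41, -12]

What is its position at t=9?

[-80, -32]

Taking differences between consecutive positions: [+3, +5], [+0, +3], [-3, +1], [-6, -1], [-9, -3], [-12, -5], [-15, -7]. These grow by [-3, -2] each step.
step 8: [-41, -12] + [-18, -9] → [-59, -21]
step 9: [-59, -21] + [-21, -11] → [-80, -32]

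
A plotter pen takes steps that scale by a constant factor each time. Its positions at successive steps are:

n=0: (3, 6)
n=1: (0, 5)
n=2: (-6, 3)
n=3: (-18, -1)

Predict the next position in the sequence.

(-42, -9)

The jumps are (-3, -1), (-6, -2), (-12, -4) — a geometric progression with ratio 2.
step 4: (-18, -1) + (-24, -8) → (-42, -9)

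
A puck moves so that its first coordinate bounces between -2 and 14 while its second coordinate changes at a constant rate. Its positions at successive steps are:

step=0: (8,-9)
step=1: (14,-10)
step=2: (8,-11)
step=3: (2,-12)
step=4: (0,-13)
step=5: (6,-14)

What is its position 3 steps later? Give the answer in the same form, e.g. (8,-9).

The first coordinate reflects between -2 and 14, moving 6 per step.
  step 6: 6 → 12
  step 7: 12 → 10
  step 8: 10 → 4
The second coordinate changes by -1 each step: at step 8 it is -17.

(4,-17)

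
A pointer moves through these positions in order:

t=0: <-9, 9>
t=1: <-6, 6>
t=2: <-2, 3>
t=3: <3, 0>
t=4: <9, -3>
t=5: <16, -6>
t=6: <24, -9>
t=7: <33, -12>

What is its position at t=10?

Successive displacements: <+3, -3>, <+4, -3>, <+5, -3>, <+6, -3>, <+7, -3>, <+8, -3>, <+9, -3> — each changes by <+1, +0>.
step 8: <33, -12> + <+10, -3> → <43, -15>
step 9: <43, -15> + <+11, -3> → <54, -18>
step 10: <54, -18> + <+12, -3> → <66, -21>

<66, -21>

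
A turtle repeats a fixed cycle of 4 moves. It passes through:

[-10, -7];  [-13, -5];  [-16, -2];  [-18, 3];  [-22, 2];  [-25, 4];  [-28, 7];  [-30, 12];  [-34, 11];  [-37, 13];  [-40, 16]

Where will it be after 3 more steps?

[-49, 22]

Differencing gives [-3, +2], [-3, +3], [-2, +5], [-4, -1], [-3, +2], [-3, +3], [-2, +5], [-4, -1], [-3, +2], [-3, +3]. This is the pattern [-3, +2], [-3, +3], [-2, +5], [-4, -1] repeated.
step 11: apply [-2, +5] → [-42, 21]
step 12: apply [-4, -1] → [-46, 20]
step 13: apply [-3, +2] → [-49, 22]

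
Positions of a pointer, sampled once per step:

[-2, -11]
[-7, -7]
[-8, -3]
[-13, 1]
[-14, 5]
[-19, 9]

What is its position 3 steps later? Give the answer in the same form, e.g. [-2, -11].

[-26, 21]

Differencing gives [-5, +4], [-1, +4], [-5, +4], [-1, +4], [-5, +4]. This is the pattern [-5, +4], [-1, +4] repeated.
step 6: apply [-1, +4] → [-20, 13]
step 7: apply [-5, +4] → [-25, 17]
step 8: apply [-1, +4] → [-26, 21]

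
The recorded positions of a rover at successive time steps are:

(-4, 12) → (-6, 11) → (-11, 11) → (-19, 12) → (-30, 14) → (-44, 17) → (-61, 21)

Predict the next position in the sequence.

(-81, 26)

Taking differences between consecutive positions: (-2, -1), (-5, +0), (-8, +1), (-11, +2), (-14, +3), (-17, +4). These grow by (-3, +1) each step.
step 7: (-61, 21) + (-20, +5) → (-81, 26)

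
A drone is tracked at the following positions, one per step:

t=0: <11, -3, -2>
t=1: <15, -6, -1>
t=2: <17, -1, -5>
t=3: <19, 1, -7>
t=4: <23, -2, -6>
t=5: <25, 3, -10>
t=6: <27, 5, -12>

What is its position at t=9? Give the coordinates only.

Differencing gives <+4, -3, +1>, <+2, +5, -4>, <+2, +2, -2>, <+4, -3, +1>, <+2, +5, -4>, <+2, +2, -2>. This is the pattern <+4, -3, +1>, <+2, +5, -4>, <+2, +2, -2> repeated.
step 7: apply <+4, -3, +1> → <31, 2, -11>
step 8: apply <+2, +5, -4> → <33, 7, -15>
step 9: apply <+2, +2, -2> → <35, 9, -17>

<35, 9, -17>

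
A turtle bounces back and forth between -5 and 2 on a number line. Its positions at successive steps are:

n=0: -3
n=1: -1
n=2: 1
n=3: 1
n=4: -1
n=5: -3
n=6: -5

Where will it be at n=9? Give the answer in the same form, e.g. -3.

The value travels 2 per step and bounces off the walls at -5 and 2.
  step 7: -5 → -3
  step 8: -3 → -1
  step 9: -1 → 1

1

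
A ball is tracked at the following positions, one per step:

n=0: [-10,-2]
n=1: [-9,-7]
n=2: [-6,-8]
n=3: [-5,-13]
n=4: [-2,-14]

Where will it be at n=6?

[2,-20]

Step-to-step displacements: [+1,-5], [+3,-1], [+1,-5], [+3,-1] — a repeating cycle of length 2.
step 5: apply [+1,-5] → [-1,-19]
step 6: apply [+3,-1] → [2,-20]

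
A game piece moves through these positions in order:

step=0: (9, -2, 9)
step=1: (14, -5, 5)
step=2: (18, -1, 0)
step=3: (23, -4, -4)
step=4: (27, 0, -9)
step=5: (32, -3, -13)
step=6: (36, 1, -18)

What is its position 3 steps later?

Step-to-step displacements: (+5, -3, -4), (+4, +4, -5), (+5, -3, -4), (+4, +4, -5), (+5, -3, -4), (+4, +4, -5) — a repeating cycle of length 2.
step 7: apply (+5, -3, -4) → (41, -2, -22)
step 8: apply (+4, +4, -5) → (45, 2, -27)
step 9: apply (+5, -3, -4) → (50, -1, -31)

(50, -1, -31)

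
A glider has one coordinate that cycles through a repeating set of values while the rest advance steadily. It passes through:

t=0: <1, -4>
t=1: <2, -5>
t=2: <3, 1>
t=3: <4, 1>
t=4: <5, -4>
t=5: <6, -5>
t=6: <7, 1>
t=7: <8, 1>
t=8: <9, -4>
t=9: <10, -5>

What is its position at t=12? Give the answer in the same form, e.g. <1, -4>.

<13, -4>

First: linear, +1 per step → 13 at step 12.
Second: cycles through -4, -5, 1, 1 every 4 steps. Step 12 lands at position 0 of the cycle → -4.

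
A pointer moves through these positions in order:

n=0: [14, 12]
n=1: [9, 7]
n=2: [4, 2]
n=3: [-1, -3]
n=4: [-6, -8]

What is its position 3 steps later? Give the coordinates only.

[-21, -23]

Each step adds [-5, -5] to the position.
step 5: [-6, -8] + [-5, -5] → [-11, -13]
step 6: [-11, -13] + [-5, -5] → [-16, -18]
step 7: [-16, -18] + [-5, -5] → [-21, -23]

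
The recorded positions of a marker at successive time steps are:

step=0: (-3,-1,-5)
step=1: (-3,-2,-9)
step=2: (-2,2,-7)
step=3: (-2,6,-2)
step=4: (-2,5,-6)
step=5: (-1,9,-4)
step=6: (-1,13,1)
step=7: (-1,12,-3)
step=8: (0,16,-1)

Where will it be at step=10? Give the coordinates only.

(0,19,0)

The moves between consecutive positions are (+0,-1,-4), (+1,+4,+2), (+0,+4,+5), (+0,-1,-4), (+1,+4,+2), (+0,+4,+5), (+0,-1,-4), (+1,+4,+2); they repeat the 3-cycle [(+0,-1,-4), (+1,+4,+2), (+0,+4,+5)].
step 9: apply (+0,+4,+5) → (0,20,4)
step 10: apply (+0,-1,-4) → (0,19,0)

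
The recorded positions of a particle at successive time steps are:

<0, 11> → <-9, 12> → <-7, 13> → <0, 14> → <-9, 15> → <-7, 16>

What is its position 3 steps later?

The first coordinate repeats the cycle [0, -9, -7] with period 3; step 8 mod 3 = 2, giving -7.
The second coordinate changes by +1 each step, so at step 8 it is 11 + 8·(1) = 19.

<-7, 19>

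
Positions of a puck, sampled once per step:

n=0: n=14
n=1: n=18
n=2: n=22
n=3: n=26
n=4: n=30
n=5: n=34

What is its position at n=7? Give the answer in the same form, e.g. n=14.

n=42

Constant displacement of +4 per step.
step 6: 34 + 4 → n=38
step 7: 38 + 4 → n=42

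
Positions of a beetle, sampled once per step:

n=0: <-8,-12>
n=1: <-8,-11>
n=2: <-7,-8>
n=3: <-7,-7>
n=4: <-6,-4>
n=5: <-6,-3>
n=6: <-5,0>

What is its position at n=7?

<-5,1>

The moves between consecutive positions are <+0,+1>, <+1,+3>, <+0,+1>, <+1,+3>, <+0,+1>, <+1,+3>; they repeat the 2-cycle [<+0,+1>, <+1,+3>].
step 7: apply <+0,+1> → <-5,1>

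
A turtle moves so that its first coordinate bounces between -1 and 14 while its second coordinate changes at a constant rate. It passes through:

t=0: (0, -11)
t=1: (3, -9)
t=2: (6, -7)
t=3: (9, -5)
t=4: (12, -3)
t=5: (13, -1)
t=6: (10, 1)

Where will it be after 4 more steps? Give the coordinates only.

(0, 9)

The first coordinate travels 3 per step and bounces off the walls at -1 and 14.
  step 7: 10 → 7
  step 8: 7 → 4
  step 9: 4 → 1
  step 10: 1 → 0
The second coordinate changes by +2 each step: at step 10 it is 9.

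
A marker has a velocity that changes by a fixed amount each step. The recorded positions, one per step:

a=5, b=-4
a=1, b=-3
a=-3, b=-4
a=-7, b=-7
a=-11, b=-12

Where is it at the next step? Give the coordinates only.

a=-15, b=-19

Successive displacements: (-4,+1), (-4,-1), (-4,-3), (-4,-5) — each changes by (+0,-2).
step 5: a=-11, b=-12 + (-4,-7) → a=-15, b=-19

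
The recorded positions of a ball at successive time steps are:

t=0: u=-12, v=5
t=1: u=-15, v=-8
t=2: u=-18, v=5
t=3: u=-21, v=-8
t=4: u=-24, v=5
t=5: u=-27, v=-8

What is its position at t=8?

u=-36, v=5

U: linear, -3 per step → -36 at step 8.
V: cycles through 5, -8 every 2 steps. Step 8 lands at position 0 of the cycle → 5.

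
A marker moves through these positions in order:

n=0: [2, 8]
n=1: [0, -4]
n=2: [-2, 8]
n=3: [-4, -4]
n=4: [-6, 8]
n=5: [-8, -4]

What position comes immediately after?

First: linear, -2 per step → -10 at step 6.
Second: cycles through 8, -4 every 2 steps. Step 6 lands at position 0 of the cycle → 8.

[-10, 8]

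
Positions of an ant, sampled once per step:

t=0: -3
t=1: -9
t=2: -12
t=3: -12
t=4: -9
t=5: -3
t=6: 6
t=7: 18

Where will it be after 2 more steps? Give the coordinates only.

51

First differences are -6, -3, +0, +3, +6, +9, +12; their common second difference is +3 (constant acceleration).
step 8: 18 + 15 → 33
step 9: 33 + 18 → 51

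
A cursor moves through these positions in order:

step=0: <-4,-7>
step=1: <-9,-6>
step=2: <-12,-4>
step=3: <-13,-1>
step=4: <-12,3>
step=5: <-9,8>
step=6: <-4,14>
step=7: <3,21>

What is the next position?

Successive displacements: <-5,+1>, <-3,+2>, <-1,+3>, <+1,+4>, <+3,+5>, <+5,+6>, <+7,+7> — each changes by <+2,+1>.
step 8: <3,21> + <+9,+8> → <12,29>

<12,29>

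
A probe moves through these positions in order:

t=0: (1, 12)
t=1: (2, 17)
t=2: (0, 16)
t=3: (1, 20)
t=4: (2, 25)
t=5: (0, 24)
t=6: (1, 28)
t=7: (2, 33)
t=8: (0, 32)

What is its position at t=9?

Differencing gives (+1, +5), (-2, -1), (+1, +4), (+1, +5), (-2, -1), (+1, +4), (+1, +5), (-2, -1). This is the pattern (+1, +5), (-2, -1), (+1, +4) repeated.
step 9: apply (+1, +4) → (1, 36)

(1, 36)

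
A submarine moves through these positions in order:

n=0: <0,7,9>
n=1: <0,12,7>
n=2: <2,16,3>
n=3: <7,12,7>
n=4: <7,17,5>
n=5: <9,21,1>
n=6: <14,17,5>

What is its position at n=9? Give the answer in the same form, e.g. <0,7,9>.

<21,22,3>

Step-to-step displacements: <+0,+5,-2>, <+2,+4,-4>, <+5,-4,+4>, <+0,+5,-2>, <+2,+4,-4>, <+5,-4,+4> — a repeating cycle of length 3.
step 7: apply <+0,+5,-2> → <14,22,3>
step 8: apply <+2,+4,-4> → <16,26,-1>
step 9: apply <+5,-4,+4> → <21,22,3>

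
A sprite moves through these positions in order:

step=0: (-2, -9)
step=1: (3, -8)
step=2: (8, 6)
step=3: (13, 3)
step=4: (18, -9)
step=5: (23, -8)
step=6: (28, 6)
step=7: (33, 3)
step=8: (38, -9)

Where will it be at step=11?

(53, 3)

First: linear, +5 per step → 53 at step 11.
Second: cycles through -9, -8, 6, 3 every 4 steps. Step 11 lands at position 3 of the cycle → 3.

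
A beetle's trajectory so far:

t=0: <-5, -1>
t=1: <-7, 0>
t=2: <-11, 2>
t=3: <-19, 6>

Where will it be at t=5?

Step-to-step displacements: <-2, +1>, <-4, +2>, <-8, +4>; each is 2× the previous.
step 4: <-19, 6> + <-16, +8> → <-35, 14>
step 5: <-35, 14> + <-32, +16> → <-67, 30>

<-67, 30>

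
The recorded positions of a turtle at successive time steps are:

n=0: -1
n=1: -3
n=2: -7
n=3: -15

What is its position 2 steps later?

Consecutive displacements -2, -4, -8 scale by a factor of 2 each step.
step 4: -15 − 16 → -31
step 5: -31 − 32 → -63

-63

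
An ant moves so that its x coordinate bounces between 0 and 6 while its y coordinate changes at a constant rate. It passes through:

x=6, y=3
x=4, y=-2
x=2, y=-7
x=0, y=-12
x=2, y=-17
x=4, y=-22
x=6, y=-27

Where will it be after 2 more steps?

The x coordinate reflects between 0 and 6, moving 2 per step.
  step 7: 6 → 4
  step 8: 4 → 2
The y coordinate changes by -5 each step: at step 8 it is -37.

x=2, y=-37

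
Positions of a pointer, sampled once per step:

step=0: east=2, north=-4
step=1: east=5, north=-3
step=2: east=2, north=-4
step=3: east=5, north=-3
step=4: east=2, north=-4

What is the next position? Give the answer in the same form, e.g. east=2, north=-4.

The jumps are (+3, +1), (-3, -1), (+3, +1), (-3, -1) — a geometric progression with ratio -1.
step 5: east=2, north=-4 + (+3, +1) → east=5, north=-3

east=5, north=-3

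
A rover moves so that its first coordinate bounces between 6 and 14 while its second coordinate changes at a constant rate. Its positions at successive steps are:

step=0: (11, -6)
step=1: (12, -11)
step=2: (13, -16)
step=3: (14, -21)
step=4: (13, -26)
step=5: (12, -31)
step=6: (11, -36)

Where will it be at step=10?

(7, -56)

The first coordinate reflects between 6 and 14, moving 1 per step.
  step 7: 11 → 10
  step 8: 10 → 9
  step 9: 9 → 8
  step 10: 8 → 7
The second coordinate changes by -5 each step: at step 10 it is -56.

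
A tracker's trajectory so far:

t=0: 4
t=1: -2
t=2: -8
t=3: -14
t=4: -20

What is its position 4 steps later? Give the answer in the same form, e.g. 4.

Constant displacement of -6 per step.
step 5: -20 − 6 → -26
step 6: -26 − 6 → -32
step 7: -32 − 6 → -38
step 8: -38 − 6 → -44

-44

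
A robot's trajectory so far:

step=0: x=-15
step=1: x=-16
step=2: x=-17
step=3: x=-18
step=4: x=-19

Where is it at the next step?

The position changes by -1 every step.
step 5: -19 − 1 → x=-20

x=-20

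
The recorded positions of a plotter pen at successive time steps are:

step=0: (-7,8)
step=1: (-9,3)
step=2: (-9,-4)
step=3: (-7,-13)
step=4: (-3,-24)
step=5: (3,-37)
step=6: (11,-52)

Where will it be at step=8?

(33,-88)

Successive displacements: (-2,-5), (+0,-7), (+2,-9), (+4,-11), (+6,-13), (+8,-15) — each changes by (+2,-2).
step 7: (11,-52) + (+10,-17) → (21,-69)
step 8: (21,-69) + (+12,-19) → (33,-88)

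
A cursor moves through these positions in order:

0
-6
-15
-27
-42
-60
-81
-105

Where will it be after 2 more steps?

-162

Successive displacements: -6, -9, -12, -15, -18, -21, -24 — each changes by -3.
step 8: -105 − 27 → -132
step 9: -132 − 30 → -162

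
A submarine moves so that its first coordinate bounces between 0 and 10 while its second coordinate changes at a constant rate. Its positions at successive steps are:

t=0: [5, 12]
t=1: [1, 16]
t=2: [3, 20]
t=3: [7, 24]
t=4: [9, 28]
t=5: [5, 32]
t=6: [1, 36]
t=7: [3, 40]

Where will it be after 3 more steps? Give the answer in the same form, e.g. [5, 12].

[5, 52]

The first coordinate travels 4 per step and bounces off the walls at 0 and 10.
  step 8: 3 → 7
  step 9: 7 → 9
  step 10: 9 → 5
The second coordinate changes by +4 each step: at step 10 it is 52.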